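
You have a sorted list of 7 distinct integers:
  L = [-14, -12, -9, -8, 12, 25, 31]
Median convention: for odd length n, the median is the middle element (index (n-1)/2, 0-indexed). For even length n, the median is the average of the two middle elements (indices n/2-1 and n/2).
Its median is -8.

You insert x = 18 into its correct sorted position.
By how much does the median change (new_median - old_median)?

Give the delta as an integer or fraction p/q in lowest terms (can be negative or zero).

Answer: 10

Derivation:
Old median = -8
After inserting x = 18: new sorted = [-14, -12, -9, -8, 12, 18, 25, 31]
New median = 2
Delta = 2 - -8 = 10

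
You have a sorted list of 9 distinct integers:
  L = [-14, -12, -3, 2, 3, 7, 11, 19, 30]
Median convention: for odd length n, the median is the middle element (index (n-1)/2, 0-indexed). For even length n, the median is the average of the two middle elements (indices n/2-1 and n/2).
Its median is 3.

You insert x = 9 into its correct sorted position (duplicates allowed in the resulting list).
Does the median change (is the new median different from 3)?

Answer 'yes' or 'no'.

Old median = 3
Insert x = 9
New median = 5
Changed? yes

Answer: yes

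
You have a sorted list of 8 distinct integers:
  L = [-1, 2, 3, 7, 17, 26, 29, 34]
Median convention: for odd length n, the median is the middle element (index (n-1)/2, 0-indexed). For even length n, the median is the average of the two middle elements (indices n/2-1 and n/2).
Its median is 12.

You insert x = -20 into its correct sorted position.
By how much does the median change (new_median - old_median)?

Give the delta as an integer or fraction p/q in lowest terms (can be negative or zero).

Answer: -5

Derivation:
Old median = 12
After inserting x = -20: new sorted = [-20, -1, 2, 3, 7, 17, 26, 29, 34]
New median = 7
Delta = 7 - 12 = -5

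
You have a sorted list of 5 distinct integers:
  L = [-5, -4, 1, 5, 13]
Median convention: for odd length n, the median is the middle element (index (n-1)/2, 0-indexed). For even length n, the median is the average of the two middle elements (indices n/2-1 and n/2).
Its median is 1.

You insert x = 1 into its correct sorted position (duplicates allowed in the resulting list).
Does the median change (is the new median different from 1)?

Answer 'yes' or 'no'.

Old median = 1
Insert x = 1
New median = 1
Changed? no

Answer: no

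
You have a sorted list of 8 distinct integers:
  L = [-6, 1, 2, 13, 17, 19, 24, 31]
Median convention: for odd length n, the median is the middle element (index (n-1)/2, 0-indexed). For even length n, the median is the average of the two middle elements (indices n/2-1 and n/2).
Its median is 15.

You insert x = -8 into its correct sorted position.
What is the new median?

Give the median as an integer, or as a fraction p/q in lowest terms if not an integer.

Old list (sorted, length 8): [-6, 1, 2, 13, 17, 19, 24, 31]
Old median = 15
Insert x = -8
Old length even (8). Middle pair: indices 3,4 = 13,17.
New length odd (9). New median = single middle element.
x = -8: 0 elements are < x, 8 elements are > x.
New sorted list: [-8, -6, 1, 2, 13, 17, 19, 24, 31]
New median = 13

Answer: 13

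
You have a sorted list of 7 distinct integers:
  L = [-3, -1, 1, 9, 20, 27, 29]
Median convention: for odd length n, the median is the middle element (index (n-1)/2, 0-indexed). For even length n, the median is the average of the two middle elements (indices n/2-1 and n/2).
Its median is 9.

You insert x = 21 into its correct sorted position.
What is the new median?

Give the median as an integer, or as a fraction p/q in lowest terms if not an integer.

Answer: 29/2

Derivation:
Old list (sorted, length 7): [-3, -1, 1, 9, 20, 27, 29]
Old median = 9
Insert x = 21
Old length odd (7). Middle was index 3 = 9.
New length even (8). New median = avg of two middle elements.
x = 21: 5 elements are < x, 2 elements are > x.
New sorted list: [-3, -1, 1, 9, 20, 21, 27, 29]
New median = 29/2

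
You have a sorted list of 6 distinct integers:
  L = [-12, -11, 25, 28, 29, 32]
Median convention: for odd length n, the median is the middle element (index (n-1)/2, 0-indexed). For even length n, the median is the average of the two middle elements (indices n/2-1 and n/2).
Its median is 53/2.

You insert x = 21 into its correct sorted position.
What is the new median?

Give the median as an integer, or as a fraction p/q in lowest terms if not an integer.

Old list (sorted, length 6): [-12, -11, 25, 28, 29, 32]
Old median = 53/2
Insert x = 21
Old length even (6). Middle pair: indices 2,3 = 25,28.
New length odd (7). New median = single middle element.
x = 21: 2 elements are < x, 4 elements are > x.
New sorted list: [-12, -11, 21, 25, 28, 29, 32]
New median = 25

Answer: 25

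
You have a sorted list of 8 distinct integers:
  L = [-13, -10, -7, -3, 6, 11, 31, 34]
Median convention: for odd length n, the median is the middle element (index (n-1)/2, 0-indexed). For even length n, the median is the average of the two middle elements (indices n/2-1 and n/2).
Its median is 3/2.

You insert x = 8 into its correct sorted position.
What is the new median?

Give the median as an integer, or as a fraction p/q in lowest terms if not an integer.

Answer: 6

Derivation:
Old list (sorted, length 8): [-13, -10, -7, -3, 6, 11, 31, 34]
Old median = 3/2
Insert x = 8
Old length even (8). Middle pair: indices 3,4 = -3,6.
New length odd (9). New median = single middle element.
x = 8: 5 elements are < x, 3 elements are > x.
New sorted list: [-13, -10, -7, -3, 6, 8, 11, 31, 34]
New median = 6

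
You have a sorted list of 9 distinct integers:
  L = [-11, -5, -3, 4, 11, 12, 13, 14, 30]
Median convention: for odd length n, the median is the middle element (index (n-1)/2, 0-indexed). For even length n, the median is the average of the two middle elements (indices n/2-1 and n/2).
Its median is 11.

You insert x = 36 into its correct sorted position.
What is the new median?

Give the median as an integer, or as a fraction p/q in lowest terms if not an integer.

Answer: 23/2

Derivation:
Old list (sorted, length 9): [-11, -5, -3, 4, 11, 12, 13, 14, 30]
Old median = 11
Insert x = 36
Old length odd (9). Middle was index 4 = 11.
New length even (10). New median = avg of two middle elements.
x = 36: 9 elements are < x, 0 elements are > x.
New sorted list: [-11, -5, -3, 4, 11, 12, 13, 14, 30, 36]
New median = 23/2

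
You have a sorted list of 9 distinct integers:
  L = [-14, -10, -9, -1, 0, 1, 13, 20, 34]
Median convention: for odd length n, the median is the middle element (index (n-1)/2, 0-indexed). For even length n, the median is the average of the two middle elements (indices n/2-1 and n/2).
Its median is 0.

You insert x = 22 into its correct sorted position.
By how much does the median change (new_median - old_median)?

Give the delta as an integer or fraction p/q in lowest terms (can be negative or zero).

Old median = 0
After inserting x = 22: new sorted = [-14, -10, -9, -1, 0, 1, 13, 20, 22, 34]
New median = 1/2
Delta = 1/2 - 0 = 1/2

Answer: 1/2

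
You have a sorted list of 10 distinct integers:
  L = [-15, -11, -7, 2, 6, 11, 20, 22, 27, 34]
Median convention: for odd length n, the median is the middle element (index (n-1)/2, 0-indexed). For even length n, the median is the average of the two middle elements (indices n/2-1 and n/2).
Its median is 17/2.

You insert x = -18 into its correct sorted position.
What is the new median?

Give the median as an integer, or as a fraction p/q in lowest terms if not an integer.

Answer: 6

Derivation:
Old list (sorted, length 10): [-15, -11, -7, 2, 6, 11, 20, 22, 27, 34]
Old median = 17/2
Insert x = -18
Old length even (10). Middle pair: indices 4,5 = 6,11.
New length odd (11). New median = single middle element.
x = -18: 0 elements are < x, 10 elements are > x.
New sorted list: [-18, -15, -11, -7, 2, 6, 11, 20, 22, 27, 34]
New median = 6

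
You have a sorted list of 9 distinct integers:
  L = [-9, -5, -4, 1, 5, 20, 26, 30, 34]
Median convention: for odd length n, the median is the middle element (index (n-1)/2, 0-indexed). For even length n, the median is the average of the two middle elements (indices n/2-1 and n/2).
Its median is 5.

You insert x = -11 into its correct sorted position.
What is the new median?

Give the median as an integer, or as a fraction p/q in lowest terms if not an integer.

Old list (sorted, length 9): [-9, -5, -4, 1, 5, 20, 26, 30, 34]
Old median = 5
Insert x = -11
Old length odd (9). Middle was index 4 = 5.
New length even (10). New median = avg of two middle elements.
x = -11: 0 elements are < x, 9 elements are > x.
New sorted list: [-11, -9, -5, -4, 1, 5, 20, 26, 30, 34]
New median = 3

Answer: 3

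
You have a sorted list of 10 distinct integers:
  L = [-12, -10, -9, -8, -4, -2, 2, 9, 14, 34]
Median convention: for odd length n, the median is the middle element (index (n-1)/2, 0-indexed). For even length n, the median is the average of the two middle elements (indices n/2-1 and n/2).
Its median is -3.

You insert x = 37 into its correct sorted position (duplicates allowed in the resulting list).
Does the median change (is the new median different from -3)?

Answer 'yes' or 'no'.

Old median = -3
Insert x = 37
New median = -2
Changed? yes

Answer: yes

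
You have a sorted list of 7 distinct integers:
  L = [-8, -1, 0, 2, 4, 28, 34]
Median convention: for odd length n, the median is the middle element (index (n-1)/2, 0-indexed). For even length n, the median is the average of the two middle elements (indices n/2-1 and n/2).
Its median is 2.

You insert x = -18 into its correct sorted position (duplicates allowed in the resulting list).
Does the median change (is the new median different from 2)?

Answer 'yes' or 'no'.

Answer: yes

Derivation:
Old median = 2
Insert x = -18
New median = 1
Changed? yes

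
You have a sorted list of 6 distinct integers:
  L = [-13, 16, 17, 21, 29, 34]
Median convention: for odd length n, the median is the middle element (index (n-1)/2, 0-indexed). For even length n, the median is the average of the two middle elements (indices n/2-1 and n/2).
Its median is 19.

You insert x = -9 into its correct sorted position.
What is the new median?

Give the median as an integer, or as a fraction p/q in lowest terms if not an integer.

Answer: 17

Derivation:
Old list (sorted, length 6): [-13, 16, 17, 21, 29, 34]
Old median = 19
Insert x = -9
Old length even (6). Middle pair: indices 2,3 = 17,21.
New length odd (7). New median = single middle element.
x = -9: 1 elements are < x, 5 elements are > x.
New sorted list: [-13, -9, 16, 17, 21, 29, 34]
New median = 17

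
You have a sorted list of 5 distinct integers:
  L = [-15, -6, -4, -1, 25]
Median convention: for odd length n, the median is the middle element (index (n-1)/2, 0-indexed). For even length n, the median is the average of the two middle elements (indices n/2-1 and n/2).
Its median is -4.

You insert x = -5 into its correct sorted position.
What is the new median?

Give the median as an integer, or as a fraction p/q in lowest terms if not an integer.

Old list (sorted, length 5): [-15, -6, -4, -1, 25]
Old median = -4
Insert x = -5
Old length odd (5). Middle was index 2 = -4.
New length even (6). New median = avg of two middle elements.
x = -5: 2 elements are < x, 3 elements are > x.
New sorted list: [-15, -6, -5, -4, -1, 25]
New median = -9/2

Answer: -9/2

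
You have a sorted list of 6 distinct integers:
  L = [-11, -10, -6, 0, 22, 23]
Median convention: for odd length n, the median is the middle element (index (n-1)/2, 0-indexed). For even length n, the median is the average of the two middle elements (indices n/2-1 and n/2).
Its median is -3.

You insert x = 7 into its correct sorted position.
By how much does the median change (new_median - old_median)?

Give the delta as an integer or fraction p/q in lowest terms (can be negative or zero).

Answer: 3

Derivation:
Old median = -3
After inserting x = 7: new sorted = [-11, -10, -6, 0, 7, 22, 23]
New median = 0
Delta = 0 - -3 = 3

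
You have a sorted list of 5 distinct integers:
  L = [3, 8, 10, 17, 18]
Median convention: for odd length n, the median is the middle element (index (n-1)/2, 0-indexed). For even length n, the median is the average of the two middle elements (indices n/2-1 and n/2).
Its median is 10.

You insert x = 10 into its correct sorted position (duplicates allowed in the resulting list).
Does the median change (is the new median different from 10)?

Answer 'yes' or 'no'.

Answer: no

Derivation:
Old median = 10
Insert x = 10
New median = 10
Changed? no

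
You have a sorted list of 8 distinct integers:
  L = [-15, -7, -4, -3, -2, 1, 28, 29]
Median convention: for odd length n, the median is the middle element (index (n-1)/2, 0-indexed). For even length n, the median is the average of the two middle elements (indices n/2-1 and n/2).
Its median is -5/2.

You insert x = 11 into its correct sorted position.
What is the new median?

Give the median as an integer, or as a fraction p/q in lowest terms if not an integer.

Old list (sorted, length 8): [-15, -7, -4, -3, -2, 1, 28, 29]
Old median = -5/2
Insert x = 11
Old length even (8). Middle pair: indices 3,4 = -3,-2.
New length odd (9). New median = single middle element.
x = 11: 6 elements are < x, 2 elements are > x.
New sorted list: [-15, -7, -4, -3, -2, 1, 11, 28, 29]
New median = -2

Answer: -2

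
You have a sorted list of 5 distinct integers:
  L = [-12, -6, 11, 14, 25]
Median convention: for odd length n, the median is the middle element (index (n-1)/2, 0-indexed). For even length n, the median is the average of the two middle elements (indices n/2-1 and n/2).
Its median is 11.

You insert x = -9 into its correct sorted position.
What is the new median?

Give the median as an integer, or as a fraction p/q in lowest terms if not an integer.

Old list (sorted, length 5): [-12, -6, 11, 14, 25]
Old median = 11
Insert x = -9
Old length odd (5). Middle was index 2 = 11.
New length even (6). New median = avg of two middle elements.
x = -9: 1 elements are < x, 4 elements are > x.
New sorted list: [-12, -9, -6, 11, 14, 25]
New median = 5/2

Answer: 5/2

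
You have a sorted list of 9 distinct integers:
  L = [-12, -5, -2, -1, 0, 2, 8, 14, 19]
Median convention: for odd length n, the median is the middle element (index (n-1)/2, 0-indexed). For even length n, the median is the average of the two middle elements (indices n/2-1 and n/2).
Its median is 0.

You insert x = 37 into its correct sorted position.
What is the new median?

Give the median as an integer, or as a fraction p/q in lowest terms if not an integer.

Answer: 1

Derivation:
Old list (sorted, length 9): [-12, -5, -2, -1, 0, 2, 8, 14, 19]
Old median = 0
Insert x = 37
Old length odd (9). Middle was index 4 = 0.
New length even (10). New median = avg of two middle elements.
x = 37: 9 elements are < x, 0 elements are > x.
New sorted list: [-12, -5, -2, -1, 0, 2, 8, 14, 19, 37]
New median = 1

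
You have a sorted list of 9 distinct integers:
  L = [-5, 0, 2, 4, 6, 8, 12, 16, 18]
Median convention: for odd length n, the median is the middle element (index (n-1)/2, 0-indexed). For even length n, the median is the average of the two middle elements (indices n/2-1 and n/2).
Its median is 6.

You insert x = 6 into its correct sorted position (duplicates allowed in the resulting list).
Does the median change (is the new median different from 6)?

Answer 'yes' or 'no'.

Old median = 6
Insert x = 6
New median = 6
Changed? no

Answer: no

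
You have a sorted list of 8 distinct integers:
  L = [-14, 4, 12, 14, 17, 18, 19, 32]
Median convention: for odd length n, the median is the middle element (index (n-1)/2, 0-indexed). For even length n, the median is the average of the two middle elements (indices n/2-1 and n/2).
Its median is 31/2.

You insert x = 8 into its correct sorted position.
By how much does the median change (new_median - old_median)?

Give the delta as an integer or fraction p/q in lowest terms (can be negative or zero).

Old median = 31/2
After inserting x = 8: new sorted = [-14, 4, 8, 12, 14, 17, 18, 19, 32]
New median = 14
Delta = 14 - 31/2 = -3/2

Answer: -3/2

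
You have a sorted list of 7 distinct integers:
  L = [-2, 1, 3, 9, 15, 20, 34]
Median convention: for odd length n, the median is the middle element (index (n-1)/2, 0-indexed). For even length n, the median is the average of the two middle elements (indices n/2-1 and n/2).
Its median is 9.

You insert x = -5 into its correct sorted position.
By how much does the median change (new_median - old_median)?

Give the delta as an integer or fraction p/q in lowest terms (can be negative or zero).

Old median = 9
After inserting x = -5: new sorted = [-5, -2, 1, 3, 9, 15, 20, 34]
New median = 6
Delta = 6 - 9 = -3

Answer: -3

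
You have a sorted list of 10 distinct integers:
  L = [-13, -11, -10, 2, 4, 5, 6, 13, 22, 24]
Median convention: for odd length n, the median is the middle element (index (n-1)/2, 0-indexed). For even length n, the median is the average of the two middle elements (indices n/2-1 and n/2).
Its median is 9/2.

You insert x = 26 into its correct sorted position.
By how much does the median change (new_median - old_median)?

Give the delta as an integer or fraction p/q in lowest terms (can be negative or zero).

Old median = 9/2
After inserting x = 26: new sorted = [-13, -11, -10, 2, 4, 5, 6, 13, 22, 24, 26]
New median = 5
Delta = 5 - 9/2 = 1/2

Answer: 1/2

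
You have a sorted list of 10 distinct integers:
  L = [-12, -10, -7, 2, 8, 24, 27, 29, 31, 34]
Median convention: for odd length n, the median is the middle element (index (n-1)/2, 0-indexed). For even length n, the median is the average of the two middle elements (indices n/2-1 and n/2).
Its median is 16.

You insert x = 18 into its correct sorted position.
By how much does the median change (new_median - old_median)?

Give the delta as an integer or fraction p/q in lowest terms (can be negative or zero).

Old median = 16
After inserting x = 18: new sorted = [-12, -10, -7, 2, 8, 18, 24, 27, 29, 31, 34]
New median = 18
Delta = 18 - 16 = 2

Answer: 2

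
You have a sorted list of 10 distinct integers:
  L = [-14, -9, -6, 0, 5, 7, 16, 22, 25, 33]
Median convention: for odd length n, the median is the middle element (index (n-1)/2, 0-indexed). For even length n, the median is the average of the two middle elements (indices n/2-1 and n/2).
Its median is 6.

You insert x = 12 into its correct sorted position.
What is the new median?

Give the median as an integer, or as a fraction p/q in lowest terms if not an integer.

Old list (sorted, length 10): [-14, -9, -6, 0, 5, 7, 16, 22, 25, 33]
Old median = 6
Insert x = 12
Old length even (10). Middle pair: indices 4,5 = 5,7.
New length odd (11). New median = single middle element.
x = 12: 6 elements are < x, 4 elements are > x.
New sorted list: [-14, -9, -6, 0, 5, 7, 12, 16, 22, 25, 33]
New median = 7

Answer: 7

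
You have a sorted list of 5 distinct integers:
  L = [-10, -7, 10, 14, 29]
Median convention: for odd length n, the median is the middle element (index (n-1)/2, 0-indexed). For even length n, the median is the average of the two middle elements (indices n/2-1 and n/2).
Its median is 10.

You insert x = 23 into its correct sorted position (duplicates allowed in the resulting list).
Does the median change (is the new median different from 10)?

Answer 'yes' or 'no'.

Answer: yes

Derivation:
Old median = 10
Insert x = 23
New median = 12
Changed? yes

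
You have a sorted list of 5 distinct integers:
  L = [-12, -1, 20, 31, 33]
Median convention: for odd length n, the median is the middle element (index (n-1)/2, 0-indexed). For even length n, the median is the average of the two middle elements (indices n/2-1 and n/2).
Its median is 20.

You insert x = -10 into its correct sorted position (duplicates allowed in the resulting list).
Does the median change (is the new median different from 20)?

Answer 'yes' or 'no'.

Answer: yes

Derivation:
Old median = 20
Insert x = -10
New median = 19/2
Changed? yes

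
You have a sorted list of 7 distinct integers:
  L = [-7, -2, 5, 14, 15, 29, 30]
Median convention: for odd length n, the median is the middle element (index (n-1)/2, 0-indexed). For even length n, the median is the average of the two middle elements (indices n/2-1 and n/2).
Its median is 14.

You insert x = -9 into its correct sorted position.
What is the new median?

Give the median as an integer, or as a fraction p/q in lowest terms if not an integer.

Answer: 19/2

Derivation:
Old list (sorted, length 7): [-7, -2, 5, 14, 15, 29, 30]
Old median = 14
Insert x = -9
Old length odd (7). Middle was index 3 = 14.
New length even (8). New median = avg of two middle elements.
x = -9: 0 elements are < x, 7 elements are > x.
New sorted list: [-9, -7, -2, 5, 14, 15, 29, 30]
New median = 19/2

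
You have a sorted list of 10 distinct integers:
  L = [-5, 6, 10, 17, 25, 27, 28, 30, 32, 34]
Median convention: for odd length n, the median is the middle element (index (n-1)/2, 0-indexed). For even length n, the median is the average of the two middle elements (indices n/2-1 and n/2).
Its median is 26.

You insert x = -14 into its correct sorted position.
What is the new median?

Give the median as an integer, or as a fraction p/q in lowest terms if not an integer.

Answer: 25

Derivation:
Old list (sorted, length 10): [-5, 6, 10, 17, 25, 27, 28, 30, 32, 34]
Old median = 26
Insert x = -14
Old length even (10). Middle pair: indices 4,5 = 25,27.
New length odd (11). New median = single middle element.
x = -14: 0 elements are < x, 10 elements are > x.
New sorted list: [-14, -5, 6, 10, 17, 25, 27, 28, 30, 32, 34]
New median = 25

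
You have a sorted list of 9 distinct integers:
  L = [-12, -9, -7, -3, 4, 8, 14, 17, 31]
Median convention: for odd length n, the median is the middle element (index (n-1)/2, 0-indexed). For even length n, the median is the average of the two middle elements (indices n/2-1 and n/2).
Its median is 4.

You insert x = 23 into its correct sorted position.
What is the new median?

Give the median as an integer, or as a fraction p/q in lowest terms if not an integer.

Old list (sorted, length 9): [-12, -9, -7, -3, 4, 8, 14, 17, 31]
Old median = 4
Insert x = 23
Old length odd (9). Middle was index 4 = 4.
New length even (10). New median = avg of two middle elements.
x = 23: 8 elements are < x, 1 elements are > x.
New sorted list: [-12, -9, -7, -3, 4, 8, 14, 17, 23, 31]
New median = 6

Answer: 6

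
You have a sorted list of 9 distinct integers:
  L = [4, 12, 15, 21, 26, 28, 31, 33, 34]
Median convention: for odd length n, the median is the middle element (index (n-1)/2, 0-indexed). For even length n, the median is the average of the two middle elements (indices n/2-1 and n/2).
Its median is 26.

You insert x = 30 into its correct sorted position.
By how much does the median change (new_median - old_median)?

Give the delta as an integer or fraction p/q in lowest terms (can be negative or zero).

Old median = 26
After inserting x = 30: new sorted = [4, 12, 15, 21, 26, 28, 30, 31, 33, 34]
New median = 27
Delta = 27 - 26 = 1

Answer: 1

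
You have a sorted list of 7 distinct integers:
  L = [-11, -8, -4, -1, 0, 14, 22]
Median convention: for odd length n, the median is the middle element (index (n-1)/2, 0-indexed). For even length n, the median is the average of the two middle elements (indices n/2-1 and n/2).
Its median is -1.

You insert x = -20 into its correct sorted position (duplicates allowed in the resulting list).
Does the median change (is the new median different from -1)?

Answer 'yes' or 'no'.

Old median = -1
Insert x = -20
New median = -5/2
Changed? yes

Answer: yes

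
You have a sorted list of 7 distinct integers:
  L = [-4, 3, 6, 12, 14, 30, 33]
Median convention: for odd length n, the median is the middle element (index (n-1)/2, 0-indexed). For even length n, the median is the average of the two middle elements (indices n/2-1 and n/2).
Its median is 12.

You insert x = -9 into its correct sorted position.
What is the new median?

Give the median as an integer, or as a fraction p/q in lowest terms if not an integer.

Old list (sorted, length 7): [-4, 3, 6, 12, 14, 30, 33]
Old median = 12
Insert x = -9
Old length odd (7). Middle was index 3 = 12.
New length even (8). New median = avg of two middle elements.
x = -9: 0 elements are < x, 7 elements are > x.
New sorted list: [-9, -4, 3, 6, 12, 14, 30, 33]
New median = 9

Answer: 9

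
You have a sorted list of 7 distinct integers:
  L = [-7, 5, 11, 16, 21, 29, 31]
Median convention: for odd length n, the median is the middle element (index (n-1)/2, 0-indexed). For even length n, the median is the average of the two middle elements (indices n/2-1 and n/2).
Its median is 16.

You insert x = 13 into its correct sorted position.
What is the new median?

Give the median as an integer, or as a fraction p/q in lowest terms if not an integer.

Answer: 29/2

Derivation:
Old list (sorted, length 7): [-7, 5, 11, 16, 21, 29, 31]
Old median = 16
Insert x = 13
Old length odd (7). Middle was index 3 = 16.
New length even (8). New median = avg of two middle elements.
x = 13: 3 elements are < x, 4 elements are > x.
New sorted list: [-7, 5, 11, 13, 16, 21, 29, 31]
New median = 29/2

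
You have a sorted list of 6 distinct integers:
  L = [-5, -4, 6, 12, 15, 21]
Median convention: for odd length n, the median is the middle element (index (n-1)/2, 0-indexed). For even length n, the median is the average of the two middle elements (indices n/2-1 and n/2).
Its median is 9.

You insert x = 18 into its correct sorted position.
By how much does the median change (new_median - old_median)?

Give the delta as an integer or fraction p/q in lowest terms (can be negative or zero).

Answer: 3

Derivation:
Old median = 9
After inserting x = 18: new sorted = [-5, -4, 6, 12, 15, 18, 21]
New median = 12
Delta = 12 - 9 = 3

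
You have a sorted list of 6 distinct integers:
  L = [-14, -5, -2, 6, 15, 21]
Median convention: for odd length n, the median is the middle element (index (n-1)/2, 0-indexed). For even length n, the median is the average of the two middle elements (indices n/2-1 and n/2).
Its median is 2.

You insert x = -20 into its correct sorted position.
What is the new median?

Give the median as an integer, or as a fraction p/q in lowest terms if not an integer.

Old list (sorted, length 6): [-14, -5, -2, 6, 15, 21]
Old median = 2
Insert x = -20
Old length even (6). Middle pair: indices 2,3 = -2,6.
New length odd (7). New median = single middle element.
x = -20: 0 elements are < x, 6 elements are > x.
New sorted list: [-20, -14, -5, -2, 6, 15, 21]
New median = -2

Answer: -2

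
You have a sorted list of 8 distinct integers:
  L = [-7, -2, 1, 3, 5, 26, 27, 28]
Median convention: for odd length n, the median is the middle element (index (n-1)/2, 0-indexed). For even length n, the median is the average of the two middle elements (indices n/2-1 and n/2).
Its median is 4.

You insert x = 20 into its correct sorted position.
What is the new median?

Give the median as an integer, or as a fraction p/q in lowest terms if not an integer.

Answer: 5

Derivation:
Old list (sorted, length 8): [-7, -2, 1, 3, 5, 26, 27, 28]
Old median = 4
Insert x = 20
Old length even (8). Middle pair: indices 3,4 = 3,5.
New length odd (9). New median = single middle element.
x = 20: 5 elements are < x, 3 elements are > x.
New sorted list: [-7, -2, 1, 3, 5, 20, 26, 27, 28]
New median = 5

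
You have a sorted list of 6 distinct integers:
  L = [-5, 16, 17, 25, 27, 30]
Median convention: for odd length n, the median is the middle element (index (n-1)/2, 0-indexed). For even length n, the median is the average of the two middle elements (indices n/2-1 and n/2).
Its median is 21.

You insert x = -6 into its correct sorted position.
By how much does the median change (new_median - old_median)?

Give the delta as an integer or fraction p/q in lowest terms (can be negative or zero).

Answer: -4

Derivation:
Old median = 21
After inserting x = -6: new sorted = [-6, -5, 16, 17, 25, 27, 30]
New median = 17
Delta = 17 - 21 = -4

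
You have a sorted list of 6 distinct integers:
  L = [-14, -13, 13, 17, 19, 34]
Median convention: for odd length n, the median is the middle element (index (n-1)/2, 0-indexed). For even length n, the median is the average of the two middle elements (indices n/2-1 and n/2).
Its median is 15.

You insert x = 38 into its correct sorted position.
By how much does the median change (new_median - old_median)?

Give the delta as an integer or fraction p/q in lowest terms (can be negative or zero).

Old median = 15
After inserting x = 38: new sorted = [-14, -13, 13, 17, 19, 34, 38]
New median = 17
Delta = 17 - 15 = 2

Answer: 2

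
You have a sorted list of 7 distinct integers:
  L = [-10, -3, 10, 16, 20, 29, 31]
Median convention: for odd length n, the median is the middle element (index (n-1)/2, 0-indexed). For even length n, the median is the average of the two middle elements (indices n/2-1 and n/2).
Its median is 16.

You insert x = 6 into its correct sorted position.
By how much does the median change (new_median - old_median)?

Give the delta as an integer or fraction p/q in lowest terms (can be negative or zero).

Old median = 16
After inserting x = 6: new sorted = [-10, -3, 6, 10, 16, 20, 29, 31]
New median = 13
Delta = 13 - 16 = -3

Answer: -3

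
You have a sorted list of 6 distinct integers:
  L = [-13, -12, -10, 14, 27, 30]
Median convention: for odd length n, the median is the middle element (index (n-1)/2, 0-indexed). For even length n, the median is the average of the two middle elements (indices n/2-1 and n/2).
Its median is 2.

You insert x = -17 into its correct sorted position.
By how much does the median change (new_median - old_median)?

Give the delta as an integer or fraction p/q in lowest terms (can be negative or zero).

Answer: -12

Derivation:
Old median = 2
After inserting x = -17: new sorted = [-17, -13, -12, -10, 14, 27, 30]
New median = -10
Delta = -10 - 2 = -12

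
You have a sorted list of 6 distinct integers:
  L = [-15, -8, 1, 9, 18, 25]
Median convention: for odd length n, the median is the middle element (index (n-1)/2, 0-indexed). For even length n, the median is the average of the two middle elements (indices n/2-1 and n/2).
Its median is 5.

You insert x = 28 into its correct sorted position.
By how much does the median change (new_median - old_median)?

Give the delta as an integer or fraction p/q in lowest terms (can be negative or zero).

Old median = 5
After inserting x = 28: new sorted = [-15, -8, 1, 9, 18, 25, 28]
New median = 9
Delta = 9 - 5 = 4

Answer: 4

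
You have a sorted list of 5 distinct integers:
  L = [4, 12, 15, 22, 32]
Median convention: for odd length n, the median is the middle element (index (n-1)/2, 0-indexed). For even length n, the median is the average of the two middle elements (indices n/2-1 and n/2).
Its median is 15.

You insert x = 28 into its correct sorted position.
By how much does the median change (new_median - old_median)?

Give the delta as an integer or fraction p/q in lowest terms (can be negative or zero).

Old median = 15
After inserting x = 28: new sorted = [4, 12, 15, 22, 28, 32]
New median = 37/2
Delta = 37/2 - 15 = 7/2

Answer: 7/2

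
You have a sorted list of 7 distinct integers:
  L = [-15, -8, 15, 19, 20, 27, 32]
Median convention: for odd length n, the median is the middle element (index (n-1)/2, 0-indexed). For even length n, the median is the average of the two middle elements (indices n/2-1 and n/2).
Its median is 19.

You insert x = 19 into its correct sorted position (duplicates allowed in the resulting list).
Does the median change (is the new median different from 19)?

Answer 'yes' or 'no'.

Old median = 19
Insert x = 19
New median = 19
Changed? no

Answer: no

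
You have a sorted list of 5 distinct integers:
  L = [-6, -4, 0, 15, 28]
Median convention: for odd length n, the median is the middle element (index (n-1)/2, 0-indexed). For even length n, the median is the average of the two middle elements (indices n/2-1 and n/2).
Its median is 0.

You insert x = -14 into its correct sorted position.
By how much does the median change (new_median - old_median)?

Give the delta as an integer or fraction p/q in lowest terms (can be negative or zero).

Answer: -2

Derivation:
Old median = 0
After inserting x = -14: new sorted = [-14, -6, -4, 0, 15, 28]
New median = -2
Delta = -2 - 0 = -2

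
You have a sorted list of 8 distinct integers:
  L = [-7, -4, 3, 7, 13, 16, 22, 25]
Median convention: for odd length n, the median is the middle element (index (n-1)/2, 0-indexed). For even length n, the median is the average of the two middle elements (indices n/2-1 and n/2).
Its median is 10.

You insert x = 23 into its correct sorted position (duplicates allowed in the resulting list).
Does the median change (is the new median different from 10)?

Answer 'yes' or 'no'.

Old median = 10
Insert x = 23
New median = 13
Changed? yes

Answer: yes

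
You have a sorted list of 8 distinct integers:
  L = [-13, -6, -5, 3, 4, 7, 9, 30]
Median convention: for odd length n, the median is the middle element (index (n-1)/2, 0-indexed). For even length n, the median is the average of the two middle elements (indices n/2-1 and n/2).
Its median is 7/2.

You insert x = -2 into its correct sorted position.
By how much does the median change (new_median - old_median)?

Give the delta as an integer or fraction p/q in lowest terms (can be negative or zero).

Old median = 7/2
After inserting x = -2: new sorted = [-13, -6, -5, -2, 3, 4, 7, 9, 30]
New median = 3
Delta = 3 - 7/2 = -1/2

Answer: -1/2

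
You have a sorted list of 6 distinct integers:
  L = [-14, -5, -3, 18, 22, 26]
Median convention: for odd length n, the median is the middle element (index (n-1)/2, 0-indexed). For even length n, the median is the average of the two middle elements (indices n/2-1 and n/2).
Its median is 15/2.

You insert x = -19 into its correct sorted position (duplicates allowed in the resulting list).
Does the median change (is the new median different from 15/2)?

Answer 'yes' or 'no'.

Old median = 15/2
Insert x = -19
New median = -3
Changed? yes

Answer: yes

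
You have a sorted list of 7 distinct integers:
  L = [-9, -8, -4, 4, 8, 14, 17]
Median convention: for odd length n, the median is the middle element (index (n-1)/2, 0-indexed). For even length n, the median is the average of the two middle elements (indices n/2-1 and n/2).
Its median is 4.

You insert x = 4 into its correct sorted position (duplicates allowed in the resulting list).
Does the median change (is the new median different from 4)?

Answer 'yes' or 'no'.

Old median = 4
Insert x = 4
New median = 4
Changed? no

Answer: no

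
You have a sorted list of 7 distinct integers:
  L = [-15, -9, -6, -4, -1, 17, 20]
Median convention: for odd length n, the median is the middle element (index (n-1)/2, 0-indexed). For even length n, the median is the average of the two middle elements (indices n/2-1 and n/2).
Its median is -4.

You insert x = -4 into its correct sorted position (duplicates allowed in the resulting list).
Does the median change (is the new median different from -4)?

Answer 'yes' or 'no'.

Old median = -4
Insert x = -4
New median = -4
Changed? no

Answer: no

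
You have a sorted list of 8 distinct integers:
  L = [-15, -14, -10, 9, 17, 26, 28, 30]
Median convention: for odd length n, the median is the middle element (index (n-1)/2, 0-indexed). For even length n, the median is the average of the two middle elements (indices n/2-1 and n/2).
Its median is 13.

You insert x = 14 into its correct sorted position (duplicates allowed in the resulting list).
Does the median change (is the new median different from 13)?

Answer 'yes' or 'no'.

Old median = 13
Insert x = 14
New median = 14
Changed? yes

Answer: yes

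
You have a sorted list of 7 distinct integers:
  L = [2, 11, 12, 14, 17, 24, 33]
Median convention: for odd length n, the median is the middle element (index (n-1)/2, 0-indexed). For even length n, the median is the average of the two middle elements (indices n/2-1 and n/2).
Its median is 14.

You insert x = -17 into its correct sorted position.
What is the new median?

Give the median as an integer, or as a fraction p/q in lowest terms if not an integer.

Answer: 13

Derivation:
Old list (sorted, length 7): [2, 11, 12, 14, 17, 24, 33]
Old median = 14
Insert x = -17
Old length odd (7). Middle was index 3 = 14.
New length even (8). New median = avg of two middle elements.
x = -17: 0 elements are < x, 7 elements are > x.
New sorted list: [-17, 2, 11, 12, 14, 17, 24, 33]
New median = 13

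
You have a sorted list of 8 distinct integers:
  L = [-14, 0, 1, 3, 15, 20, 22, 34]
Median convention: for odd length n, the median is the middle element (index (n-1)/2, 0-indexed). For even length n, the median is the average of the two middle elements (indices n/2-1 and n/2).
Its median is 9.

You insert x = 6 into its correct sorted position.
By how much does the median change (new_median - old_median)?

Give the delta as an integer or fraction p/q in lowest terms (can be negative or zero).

Old median = 9
After inserting x = 6: new sorted = [-14, 0, 1, 3, 6, 15, 20, 22, 34]
New median = 6
Delta = 6 - 9 = -3

Answer: -3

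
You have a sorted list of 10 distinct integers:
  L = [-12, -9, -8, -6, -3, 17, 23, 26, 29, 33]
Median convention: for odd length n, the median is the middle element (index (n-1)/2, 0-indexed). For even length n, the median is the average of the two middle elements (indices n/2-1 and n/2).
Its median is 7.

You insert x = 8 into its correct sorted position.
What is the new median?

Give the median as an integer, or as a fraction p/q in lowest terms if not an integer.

Answer: 8

Derivation:
Old list (sorted, length 10): [-12, -9, -8, -6, -3, 17, 23, 26, 29, 33]
Old median = 7
Insert x = 8
Old length even (10). Middle pair: indices 4,5 = -3,17.
New length odd (11). New median = single middle element.
x = 8: 5 elements are < x, 5 elements are > x.
New sorted list: [-12, -9, -8, -6, -3, 8, 17, 23, 26, 29, 33]
New median = 8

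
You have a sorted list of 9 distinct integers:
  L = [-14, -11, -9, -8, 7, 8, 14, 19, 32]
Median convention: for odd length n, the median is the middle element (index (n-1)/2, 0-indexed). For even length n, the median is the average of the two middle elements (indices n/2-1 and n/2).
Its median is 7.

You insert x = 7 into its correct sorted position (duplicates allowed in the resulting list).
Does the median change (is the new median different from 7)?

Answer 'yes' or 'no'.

Answer: no

Derivation:
Old median = 7
Insert x = 7
New median = 7
Changed? no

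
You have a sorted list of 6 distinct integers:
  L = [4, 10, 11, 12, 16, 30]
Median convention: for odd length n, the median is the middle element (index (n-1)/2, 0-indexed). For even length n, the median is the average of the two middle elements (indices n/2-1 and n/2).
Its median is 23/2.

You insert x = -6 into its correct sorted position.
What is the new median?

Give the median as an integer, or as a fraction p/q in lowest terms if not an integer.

Answer: 11

Derivation:
Old list (sorted, length 6): [4, 10, 11, 12, 16, 30]
Old median = 23/2
Insert x = -6
Old length even (6). Middle pair: indices 2,3 = 11,12.
New length odd (7). New median = single middle element.
x = -6: 0 elements are < x, 6 elements are > x.
New sorted list: [-6, 4, 10, 11, 12, 16, 30]
New median = 11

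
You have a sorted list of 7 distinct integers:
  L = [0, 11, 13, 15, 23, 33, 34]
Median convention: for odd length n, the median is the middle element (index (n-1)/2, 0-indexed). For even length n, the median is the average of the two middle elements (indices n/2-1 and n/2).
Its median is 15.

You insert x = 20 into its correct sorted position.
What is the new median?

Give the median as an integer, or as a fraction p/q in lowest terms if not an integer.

Old list (sorted, length 7): [0, 11, 13, 15, 23, 33, 34]
Old median = 15
Insert x = 20
Old length odd (7). Middle was index 3 = 15.
New length even (8). New median = avg of two middle elements.
x = 20: 4 elements are < x, 3 elements are > x.
New sorted list: [0, 11, 13, 15, 20, 23, 33, 34]
New median = 35/2

Answer: 35/2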